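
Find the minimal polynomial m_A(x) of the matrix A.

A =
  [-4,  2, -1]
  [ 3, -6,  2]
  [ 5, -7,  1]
x^3 + 9*x^2 + 27*x + 27

The characteristic polynomial is χ_A(x) = (x + 3)^3, so the eigenvalues are known. The minimal polynomial is
  m_A(x) = Π_λ (x − λ)^{k_λ}
where k_λ is the size of the *largest* Jordan block for λ (equivalently, the smallest k with (A − λI)^k v = 0 for every generalised eigenvector v of λ).

  λ = -3: largest Jordan block has size 3, contributing (x + 3)^3

So m_A(x) = (x + 3)^3 = x^3 + 9*x^2 + 27*x + 27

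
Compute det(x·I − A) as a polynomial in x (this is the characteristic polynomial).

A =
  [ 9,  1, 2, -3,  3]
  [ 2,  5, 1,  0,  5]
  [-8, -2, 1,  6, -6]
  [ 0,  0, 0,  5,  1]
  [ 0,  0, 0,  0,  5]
x^5 - 25*x^4 + 250*x^3 - 1250*x^2 + 3125*x - 3125

Expanding det(x·I − A) (e.g. by cofactor expansion or by noting that A is similar to its Jordan form J, which has the same characteristic polynomial as A) gives
  χ_A(x) = x^5 - 25*x^4 + 250*x^3 - 1250*x^2 + 3125*x - 3125
which factors as (x - 5)^5. The eigenvalues (with algebraic multiplicities) are λ = 5 with multiplicity 5.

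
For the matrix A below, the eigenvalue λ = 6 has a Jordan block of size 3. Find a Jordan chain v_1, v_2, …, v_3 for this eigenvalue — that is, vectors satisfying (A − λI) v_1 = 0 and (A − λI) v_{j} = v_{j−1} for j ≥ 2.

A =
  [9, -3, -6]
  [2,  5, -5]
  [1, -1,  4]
A Jordan chain for λ = 6 of length 3:
v_1 = (-3, -1, -1)ᵀ
v_2 = (3, 2, 1)ᵀ
v_3 = (1, 0, 0)ᵀ

Let N = A − (6)·I. We want v_3 with N^3 v_3 = 0 but N^2 v_3 ≠ 0; then v_{j-1} := N · v_j for j = 3, …, 2.

Pick v_3 = (1, 0, 0)ᵀ.
Then v_2 = N · v_3 = (3, 2, 1)ᵀ.
Then v_1 = N · v_2 = (-3, -1, -1)ᵀ.

Sanity check: (A − (6)·I) v_1 = (0, 0, 0)ᵀ = 0. ✓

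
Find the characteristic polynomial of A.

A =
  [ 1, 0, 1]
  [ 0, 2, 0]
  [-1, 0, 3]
x^3 - 6*x^2 + 12*x - 8

Expanding det(x·I − A) (e.g. by cofactor expansion or by noting that A is similar to its Jordan form J, which has the same characteristic polynomial as A) gives
  χ_A(x) = x^3 - 6*x^2 + 12*x - 8
which factors as (x - 2)^3. The eigenvalues (with algebraic multiplicities) are λ = 2 with multiplicity 3.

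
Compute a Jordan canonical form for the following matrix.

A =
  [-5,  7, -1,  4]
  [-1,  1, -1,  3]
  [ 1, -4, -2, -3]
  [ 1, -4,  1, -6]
J_3(-3) ⊕ J_1(-3)

The characteristic polynomial is
  det(x·I − A) = x^4 + 12*x^3 + 54*x^2 + 108*x + 81 = (x + 3)^4

Eigenvalues and multiplicities (the geometric multiplicity of λ is n − rank(A − λI), which equals the number of Jordan blocks for λ):
  λ = -3: algebraic multiplicity = 4, geometric multiplicity = 2

Determining the block sizes for each eigenvalue:
  λ = -3: with am = 4 and gm = 2, the partition is not yet determined (e.g. several partitions of 4 into 2 parts exist). Let N = A − (-3)·I. Computing rank(N^1) = 2, rank(N^2) = 1, rank(N^3) = 0; the number of blocks of size ≥ j is rank(N^{j−1}) − rank(N^j), giving [2, 1, 1]. So we have 1 block(s) of size 3, 1 block(s) of size 1 → block sizes [3, 1]

Assembling the blocks gives a Jordan form
J =
  [-3,  1,  0,  0]
  [ 0, -3,  1,  0]
  [ 0,  0, -3,  0]
  [ 0,  0,  0, -3]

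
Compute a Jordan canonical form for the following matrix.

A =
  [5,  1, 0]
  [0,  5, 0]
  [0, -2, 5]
J_2(5) ⊕ J_1(5)

The characteristic polynomial is
  det(x·I − A) = x^3 - 15*x^2 + 75*x - 125 = (x - 5)^3

Eigenvalues and multiplicities (the geometric multiplicity of λ is n − rank(A − λI), which equals the number of Jordan blocks for λ):
  λ = 5: algebraic multiplicity = 3, geometric multiplicity = 2

Determining the block sizes for each eigenvalue:
  λ = 5: 2 blocks summing to 3 forces exactly one block of size 2 and the rest size 1 → block sizes [2, 1]

Assembling the blocks gives a Jordan form
J =
  [5, 1, 0]
  [0, 5, 0]
  [0, 0, 5]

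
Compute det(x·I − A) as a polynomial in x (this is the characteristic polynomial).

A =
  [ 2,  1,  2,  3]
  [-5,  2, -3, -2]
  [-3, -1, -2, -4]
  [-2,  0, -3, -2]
x^4 - 6*x^2 + 8*x - 3

Expanding det(x·I − A) (e.g. by cofactor expansion or by noting that A is similar to its Jordan form J, which has the same characteristic polynomial as A) gives
  χ_A(x) = x^4 - 6*x^2 + 8*x - 3
which factors as (x - 1)^3*(x + 3). The eigenvalues (with algebraic multiplicities) are λ = -3 with multiplicity 1, λ = 1 with multiplicity 3.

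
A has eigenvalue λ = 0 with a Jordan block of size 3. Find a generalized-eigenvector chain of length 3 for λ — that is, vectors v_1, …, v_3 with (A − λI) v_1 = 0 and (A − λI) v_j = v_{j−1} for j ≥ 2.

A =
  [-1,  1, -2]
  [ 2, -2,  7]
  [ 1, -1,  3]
A Jordan chain for λ = 0 of length 3:
v_1 = (1, 1, 0)ᵀ
v_2 = (-1, 2, 1)ᵀ
v_3 = (1, 0, 0)ᵀ

Let N = A − (0)·I. We want v_3 with N^3 v_3 = 0 but N^2 v_3 ≠ 0; then v_{j-1} := N · v_j for j = 3, …, 2.

Pick v_3 = (1, 0, 0)ᵀ.
Then v_2 = N · v_3 = (-1, 2, 1)ᵀ.
Then v_1 = N · v_2 = (1, 1, 0)ᵀ.

Sanity check: (A − (0)·I) v_1 = (0, 0, 0)ᵀ = 0. ✓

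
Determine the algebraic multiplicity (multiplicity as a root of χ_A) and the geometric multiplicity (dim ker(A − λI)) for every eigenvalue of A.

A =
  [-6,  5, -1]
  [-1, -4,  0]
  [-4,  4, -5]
λ = -5: alg = 3, geom = 1

Step 1 — factor the characteristic polynomial to read off the algebraic multiplicities:
  χ_A(x) = (x + 5)^3

Step 2 — compute geometric multiplicities via the rank-nullity identity g(λ) = n − rank(A − λI):
  rank(A − (-5)·I) = 2, so dim ker(A − (-5)·I) = n − 2 = 1

Summary:
  λ = -5: algebraic multiplicity = 3, geometric multiplicity = 1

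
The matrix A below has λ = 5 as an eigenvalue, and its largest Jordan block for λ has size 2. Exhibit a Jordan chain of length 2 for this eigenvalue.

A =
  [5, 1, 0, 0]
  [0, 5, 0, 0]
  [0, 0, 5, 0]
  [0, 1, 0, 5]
A Jordan chain for λ = 5 of length 2:
v_1 = (1, 0, 0, 1)ᵀ
v_2 = (0, 1, 0, 0)ᵀ

Let N = A − (5)·I. We want v_2 with N^2 v_2 = 0 but N^1 v_2 ≠ 0; then v_{j-1} := N · v_j for j = 2, …, 2.

Pick v_2 = (0, 1, 0, 0)ᵀ.
Then v_1 = N · v_2 = (1, 0, 0, 1)ᵀ.

Sanity check: (A − (5)·I) v_1 = (0, 0, 0, 0)ᵀ = 0. ✓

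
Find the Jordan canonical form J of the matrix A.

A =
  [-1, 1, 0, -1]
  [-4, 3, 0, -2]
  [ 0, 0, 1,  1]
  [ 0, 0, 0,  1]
J_2(1) ⊕ J_2(1)

The characteristic polynomial is
  det(x·I − A) = x^4 - 4*x^3 + 6*x^2 - 4*x + 1 = (x - 1)^4

Eigenvalues and multiplicities (the geometric multiplicity of λ is n − rank(A − λI), which equals the number of Jordan blocks for λ):
  λ = 1: algebraic multiplicity = 4, geometric multiplicity = 2

Determining the block sizes for each eigenvalue:
  λ = 1: with am = 4 and gm = 2, the partition is not yet determined (e.g. several partitions of 4 into 2 parts exist). Let N = A − (1)·I. Computing rank(N^1) = 2, rank(N^2) = 0; the number of blocks of size ≥ j is rank(N^{j−1}) − rank(N^j), giving [2, 2]. So we have 2 block(s) of size 2 → block sizes [2, 2]

Assembling the blocks gives a Jordan form
J =
  [1, 1, 0, 0]
  [0, 1, 0, 0]
  [0, 0, 1, 1]
  [0, 0, 0, 1]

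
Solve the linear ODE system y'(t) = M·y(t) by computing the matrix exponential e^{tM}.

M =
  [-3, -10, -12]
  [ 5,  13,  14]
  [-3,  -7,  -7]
e^{tM} =
  [t^2*exp(t) - 4*t*exp(t) + exp(t), 2*t^2*exp(t) - 10*t*exp(t), 2*t^2*exp(t) - 12*t*exp(t)]
  [-t^2*exp(t) + 5*t*exp(t), -2*t^2*exp(t) + 12*t*exp(t) + exp(t), -2*t^2*exp(t) + 14*t*exp(t)]
  [t^2*exp(t)/2 - 3*t*exp(t), t^2*exp(t) - 7*t*exp(t), t^2*exp(t) - 8*t*exp(t) + exp(t)]

Strategy: write M = P · J · P⁻¹ where J is a Jordan canonical form, so e^{tM} = P · e^{tJ} · P⁻¹, and e^{tJ} can be computed block-by-block.

M has Jordan form
J =
  [1, 1, 0]
  [0, 1, 1]
  [0, 0, 1]
(up to reordering of blocks).

Per-block formulas:
  For a 3×3 Jordan block J_3(1): exp(t · J_3(1)) = e^(1t)·(I + t·N + (t^2/2)·N^2), where N is the 3×3 nilpotent shift.

After assembling e^{tJ} and conjugating by P, we get:

e^{tM} =
  [t^2*exp(t) - 4*t*exp(t) + exp(t), 2*t^2*exp(t) - 10*t*exp(t), 2*t^2*exp(t) - 12*t*exp(t)]
  [-t^2*exp(t) + 5*t*exp(t), -2*t^2*exp(t) + 12*t*exp(t) + exp(t), -2*t^2*exp(t) + 14*t*exp(t)]
  [t^2*exp(t)/2 - 3*t*exp(t), t^2*exp(t) - 7*t*exp(t), t^2*exp(t) - 8*t*exp(t) + exp(t)]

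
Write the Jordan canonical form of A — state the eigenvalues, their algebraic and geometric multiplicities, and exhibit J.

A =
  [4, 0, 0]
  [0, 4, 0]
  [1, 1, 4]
J_2(4) ⊕ J_1(4)

The characteristic polynomial is
  det(x·I − A) = x^3 - 12*x^2 + 48*x - 64 = (x - 4)^3

Eigenvalues and multiplicities (the geometric multiplicity of λ is n − rank(A − λI), which equals the number of Jordan blocks for λ):
  λ = 4: algebraic multiplicity = 3, geometric multiplicity = 2

Determining the block sizes for each eigenvalue:
  λ = 4: 2 blocks summing to 3 forces exactly one block of size 2 and the rest size 1 → block sizes [2, 1]

Assembling the blocks gives a Jordan form
J =
  [4, 1, 0]
  [0, 4, 0]
  [0, 0, 4]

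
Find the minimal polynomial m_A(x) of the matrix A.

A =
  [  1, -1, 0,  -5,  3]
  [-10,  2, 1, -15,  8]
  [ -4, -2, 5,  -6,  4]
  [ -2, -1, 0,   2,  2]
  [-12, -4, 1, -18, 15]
x^3 - 15*x^2 + 75*x - 125

The characteristic polynomial is χ_A(x) = (x - 5)^5, so the eigenvalues are known. The minimal polynomial is
  m_A(x) = Π_λ (x − λ)^{k_λ}
where k_λ is the size of the *largest* Jordan block for λ (equivalently, the smallest k with (A − λI)^k v = 0 for every generalised eigenvector v of λ).

  λ = 5: largest Jordan block has size 3, contributing (x − 5)^3

So m_A(x) = (x - 5)^3 = x^3 - 15*x^2 + 75*x - 125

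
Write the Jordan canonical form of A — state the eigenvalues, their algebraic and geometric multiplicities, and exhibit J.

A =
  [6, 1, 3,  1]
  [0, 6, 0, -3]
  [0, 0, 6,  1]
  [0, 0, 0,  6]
J_2(6) ⊕ J_2(6)

The characteristic polynomial is
  det(x·I − A) = x^4 - 24*x^3 + 216*x^2 - 864*x + 1296 = (x - 6)^4

Eigenvalues and multiplicities (the geometric multiplicity of λ is n − rank(A − λI), which equals the number of Jordan blocks for λ):
  λ = 6: algebraic multiplicity = 4, geometric multiplicity = 2

Determining the block sizes for each eigenvalue:
  λ = 6: with am = 4 and gm = 2, the partition is not yet determined (e.g. several partitions of 4 into 2 parts exist). Let N = A − (6)·I. Computing rank(N^1) = 2, rank(N^2) = 0; the number of blocks of size ≥ j is rank(N^{j−1}) − rank(N^j), giving [2, 2]. So we have 2 block(s) of size 2 → block sizes [2, 2]

Assembling the blocks gives a Jordan form
J =
  [6, 1, 0, 0]
  [0, 6, 0, 0]
  [0, 0, 6, 1]
  [0, 0, 0, 6]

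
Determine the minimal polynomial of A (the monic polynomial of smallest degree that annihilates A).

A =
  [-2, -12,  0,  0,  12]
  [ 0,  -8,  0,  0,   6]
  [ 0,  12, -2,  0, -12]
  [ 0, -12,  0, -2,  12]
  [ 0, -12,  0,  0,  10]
x^2 - 2*x - 8

The characteristic polynomial is χ_A(x) = (x - 4)*(x + 2)^4, so the eigenvalues are known. The minimal polynomial is
  m_A(x) = Π_λ (x − λ)^{k_λ}
where k_λ is the size of the *largest* Jordan block for λ (equivalently, the smallest k with (A − λI)^k v = 0 for every generalised eigenvector v of λ).

  λ = -2: largest Jordan block has size 1, contributing (x + 2)
  λ = 4: largest Jordan block has size 1, contributing (x − 4)

So m_A(x) = (x - 4)*(x + 2) = x^2 - 2*x - 8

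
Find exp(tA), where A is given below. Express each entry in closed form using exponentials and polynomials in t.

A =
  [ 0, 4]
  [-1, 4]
e^{tA} =
  [-2*t*exp(2*t) + exp(2*t), 4*t*exp(2*t)]
  [-t*exp(2*t), 2*t*exp(2*t) + exp(2*t)]

Strategy: write A = P · J · P⁻¹ where J is a Jordan canonical form, so e^{tA} = P · e^{tJ} · P⁻¹, and e^{tJ} can be computed block-by-block.

A has Jordan form
J =
  [2, 1]
  [0, 2]
(up to reordering of blocks).

Per-block formulas:
  For a 2×2 Jordan block J_2(2): exp(t · J_2(2)) = e^(2t)·(I + t·N), where N is the 2×2 nilpotent shift.

After assembling e^{tJ} and conjugating by P, we get:

e^{tA} =
  [-2*t*exp(2*t) + exp(2*t), 4*t*exp(2*t)]
  [-t*exp(2*t), 2*t*exp(2*t) + exp(2*t)]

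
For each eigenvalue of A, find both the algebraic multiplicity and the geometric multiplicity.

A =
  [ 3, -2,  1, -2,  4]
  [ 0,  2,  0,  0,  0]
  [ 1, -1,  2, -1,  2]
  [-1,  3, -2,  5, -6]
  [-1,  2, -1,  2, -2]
λ = 2: alg = 5, geom = 3

Step 1 — factor the characteristic polynomial to read off the algebraic multiplicities:
  χ_A(x) = (x - 2)^5

Step 2 — compute geometric multiplicities via the rank-nullity identity g(λ) = n − rank(A − λI):
  rank(A − (2)·I) = 2, so dim ker(A − (2)·I) = n − 2 = 3

Summary:
  λ = 2: algebraic multiplicity = 5, geometric multiplicity = 3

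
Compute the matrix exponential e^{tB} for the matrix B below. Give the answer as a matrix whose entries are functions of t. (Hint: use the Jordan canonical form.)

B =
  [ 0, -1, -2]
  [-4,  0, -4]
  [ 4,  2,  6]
e^{tB} =
  [-2*t*exp(2*t) + exp(2*t), -t*exp(2*t), -2*t*exp(2*t)]
  [-4*t*exp(2*t), -2*t*exp(2*t) + exp(2*t), -4*t*exp(2*t)]
  [4*t*exp(2*t), 2*t*exp(2*t), 4*t*exp(2*t) + exp(2*t)]

Strategy: write B = P · J · P⁻¹ where J is a Jordan canonical form, so e^{tB} = P · e^{tJ} · P⁻¹, and e^{tJ} can be computed block-by-block.

B has Jordan form
J =
  [2, 1, 0]
  [0, 2, 0]
  [0, 0, 2]
(up to reordering of blocks).

Per-block formulas:
  For a 2×2 Jordan block J_2(2): exp(t · J_2(2)) = e^(2t)·(I + t·N), where N is the 2×2 nilpotent shift.
  For a 1×1 block at λ = 2: exp(t · [2]) = [e^(2t)].

After assembling e^{tJ} and conjugating by P, we get:

e^{tB} =
  [-2*t*exp(2*t) + exp(2*t), -t*exp(2*t), -2*t*exp(2*t)]
  [-4*t*exp(2*t), -2*t*exp(2*t) + exp(2*t), -4*t*exp(2*t)]
  [4*t*exp(2*t), 2*t*exp(2*t), 4*t*exp(2*t) + exp(2*t)]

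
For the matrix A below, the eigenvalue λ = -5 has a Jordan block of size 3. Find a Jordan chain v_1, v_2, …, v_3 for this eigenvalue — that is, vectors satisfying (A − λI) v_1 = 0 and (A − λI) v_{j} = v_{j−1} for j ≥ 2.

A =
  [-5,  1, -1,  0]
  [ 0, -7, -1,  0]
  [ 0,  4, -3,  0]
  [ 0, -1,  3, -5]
A Jordan chain for λ = -5 of length 3:
v_1 = (-6, 0, 0, 14)ᵀ
v_2 = (1, -2, 4, -1)ᵀ
v_3 = (0, 1, 0, 0)ᵀ

Let N = A − (-5)·I. We want v_3 with N^3 v_3 = 0 but N^2 v_3 ≠ 0; then v_{j-1} := N · v_j for j = 3, …, 2.

Pick v_3 = (0, 1, 0, 0)ᵀ.
Then v_2 = N · v_3 = (1, -2, 4, -1)ᵀ.
Then v_1 = N · v_2 = (-6, 0, 0, 14)ᵀ.

Sanity check: (A − (-5)·I) v_1 = (0, 0, 0, 0)ᵀ = 0. ✓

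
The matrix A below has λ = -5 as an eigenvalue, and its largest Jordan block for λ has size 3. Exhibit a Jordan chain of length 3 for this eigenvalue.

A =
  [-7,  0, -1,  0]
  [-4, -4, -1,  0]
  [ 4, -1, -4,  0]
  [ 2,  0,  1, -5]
A Jordan chain for λ = -5 of length 3:
v_1 = (1, 2, -2, -1)ᵀ
v_2 = (0, 1, -1, 0)ᵀ
v_3 = (0, 1, 0, 0)ᵀ

Let N = A − (-5)·I. We want v_3 with N^3 v_3 = 0 but N^2 v_3 ≠ 0; then v_{j-1} := N · v_j for j = 3, …, 2.

Pick v_3 = (0, 1, 0, 0)ᵀ.
Then v_2 = N · v_3 = (0, 1, -1, 0)ᵀ.
Then v_1 = N · v_2 = (1, 2, -2, -1)ᵀ.

Sanity check: (A − (-5)·I) v_1 = (0, 0, 0, 0)ᵀ = 0. ✓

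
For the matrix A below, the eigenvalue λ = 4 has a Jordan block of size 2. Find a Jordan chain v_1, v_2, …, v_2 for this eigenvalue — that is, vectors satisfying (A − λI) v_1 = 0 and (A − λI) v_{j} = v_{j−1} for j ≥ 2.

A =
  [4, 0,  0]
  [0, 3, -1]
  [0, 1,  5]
A Jordan chain for λ = 4 of length 2:
v_1 = (0, -1, 1)ᵀ
v_2 = (0, 1, 0)ᵀ

Let N = A − (4)·I. We want v_2 with N^2 v_2 = 0 but N^1 v_2 ≠ 0; then v_{j-1} := N · v_j for j = 2, …, 2.

Pick v_2 = (0, 1, 0)ᵀ.
Then v_1 = N · v_2 = (0, -1, 1)ᵀ.

Sanity check: (A − (4)·I) v_1 = (0, 0, 0)ᵀ = 0. ✓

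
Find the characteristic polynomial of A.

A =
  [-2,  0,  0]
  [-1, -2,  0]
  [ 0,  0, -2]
x^3 + 6*x^2 + 12*x + 8

Expanding det(x·I − A) (e.g. by cofactor expansion or by noting that A is similar to its Jordan form J, which has the same characteristic polynomial as A) gives
  χ_A(x) = x^3 + 6*x^2 + 12*x + 8
which factors as (x + 2)^3. The eigenvalues (with algebraic multiplicities) are λ = -2 with multiplicity 3.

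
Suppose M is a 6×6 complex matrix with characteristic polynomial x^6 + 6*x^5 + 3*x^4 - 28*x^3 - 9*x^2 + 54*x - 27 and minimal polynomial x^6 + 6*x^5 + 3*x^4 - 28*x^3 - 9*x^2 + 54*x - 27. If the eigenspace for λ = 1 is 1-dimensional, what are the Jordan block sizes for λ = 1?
Block sizes for λ = 1: [3]

Step 1 — from the characteristic polynomial, algebraic multiplicity of λ = 1 is 3. From dim ker(M − (1)·I) = 1, there are exactly 1 Jordan blocks for λ = 1.
Step 2 — from the minimal polynomial, the factor (x − 1)^3 tells us the largest block for λ = 1 has size 3.
Step 3 — with total size 3, 1 blocks, and largest block 3, the block sizes (in nonincreasing order) are [3].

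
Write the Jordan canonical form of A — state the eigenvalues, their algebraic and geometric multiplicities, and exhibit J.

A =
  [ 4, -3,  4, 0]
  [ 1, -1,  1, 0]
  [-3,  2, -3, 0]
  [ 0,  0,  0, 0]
J_3(0) ⊕ J_1(0)

The characteristic polynomial is
  det(x·I − A) = x^4

Eigenvalues and multiplicities (the geometric multiplicity of λ is n − rank(A − λI), which equals the number of Jordan blocks for λ):
  λ = 0: algebraic multiplicity = 4, geometric multiplicity = 2

Determining the block sizes for each eigenvalue:
  λ = 0: with am = 4 and gm = 2, the partition is not yet determined (e.g. several partitions of 4 into 2 parts exist). Let N = A − (0)·I. Computing rank(N^1) = 2, rank(N^2) = 1, rank(N^3) = 0; the number of blocks of size ≥ j is rank(N^{j−1}) − rank(N^j), giving [2, 1, 1]. So we have 1 block(s) of size 3, 1 block(s) of size 1 → block sizes [3, 1]

Assembling the blocks gives a Jordan form
J =
  [0, 1, 0, 0]
  [0, 0, 1, 0]
  [0, 0, 0, 0]
  [0, 0, 0, 0]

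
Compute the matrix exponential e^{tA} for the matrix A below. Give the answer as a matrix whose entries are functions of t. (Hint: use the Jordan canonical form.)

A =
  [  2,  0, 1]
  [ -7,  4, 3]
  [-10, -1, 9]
e^{tA} =
  [-t^2*exp(5*t)/2 - 3*t*exp(5*t) + exp(5*t), -t^2*exp(5*t)/2, t^2*exp(5*t)/2 + t*exp(5*t)]
  [-t^2*exp(5*t) - 7*t*exp(5*t), -t^2*exp(5*t) - t*exp(5*t) + exp(5*t), t^2*exp(5*t) + 3*t*exp(5*t)]
  [-3*t^2*exp(5*t)/2 - 10*t*exp(5*t), -3*t^2*exp(5*t)/2 - t*exp(5*t), 3*t^2*exp(5*t)/2 + 4*t*exp(5*t) + exp(5*t)]

Strategy: write A = P · J · P⁻¹ where J is a Jordan canonical form, so e^{tA} = P · e^{tJ} · P⁻¹, and e^{tJ} can be computed block-by-block.

A has Jordan form
J =
  [5, 1, 0]
  [0, 5, 1]
  [0, 0, 5]
(up to reordering of blocks).

Per-block formulas:
  For a 3×3 Jordan block J_3(5): exp(t · J_3(5)) = e^(5t)·(I + t·N + (t^2/2)·N^2), where N is the 3×3 nilpotent shift.

After assembling e^{tJ} and conjugating by P, we get:

e^{tA} =
  [-t^2*exp(5*t)/2 - 3*t*exp(5*t) + exp(5*t), -t^2*exp(5*t)/2, t^2*exp(5*t)/2 + t*exp(5*t)]
  [-t^2*exp(5*t) - 7*t*exp(5*t), -t^2*exp(5*t) - t*exp(5*t) + exp(5*t), t^2*exp(5*t) + 3*t*exp(5*t)]
  [-3*t^2*exp(5*t)/2 - 10*t*exp(5*t), -3*t^2*exp(5*t)/2 - t*exp(5*t), 3*t^2*exp(5*t)/2 + 4*t*exp(5*t) + exp(5*t)]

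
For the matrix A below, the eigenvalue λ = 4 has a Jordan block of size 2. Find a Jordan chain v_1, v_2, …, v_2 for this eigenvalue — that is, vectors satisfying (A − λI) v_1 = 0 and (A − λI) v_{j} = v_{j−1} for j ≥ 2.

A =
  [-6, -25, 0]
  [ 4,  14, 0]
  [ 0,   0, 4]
A Jordan chain for λ = 4 of length 2:
v_1 = (-10, 4, 0)ᵀ
v_2 = (1, 0, 0)ᵀ

Let N = A − (4)·I. We want v_2 with N^2 v_2 = 0 but N^1 v_2 ≠ 0; then v_{j-1} := N · v_j for j = 2, …, 2.

Pick v_2 = (1, 0, 0)ᵀ.
Then v_1 = N · v_2 = (-10, 4, 0)ᵀ.

Sanity check: (A − (4)·I) v_1 = (0, 0, 0)ᵀ = 0. ✓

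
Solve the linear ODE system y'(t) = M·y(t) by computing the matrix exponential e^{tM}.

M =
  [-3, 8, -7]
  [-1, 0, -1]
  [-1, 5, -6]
e^{tM} =
  [-t*exp(-2*t) + exp(-2*t), -t*exp(-2*t) + 3*exp(-2*t) - 3*exp(-5*t), 2*t*exp(-2*t) - 3*exp(-2*t) + 3*exp(-5*t)]
  [-t*exp(-2*t), -t*exp(-2*t) + 2*exp(-2*t) - exp(-5*t), 2*t*exp(-2*t) - exp(-2*t) + exp(-5*t)]
  [-t*exp(-2*t), -t*exp(-2*t) + 2*exp(-2*t) - 2*exp(-5*t), 2*t*exp(-2*t) - exp(-2*t) + 2*exp(-5*t)]

Strategy: write M = P · J · P⁻¹ where J is a Jordan canonical form, so e^{tM} = P · e^{tJ} · P⁻¹, and e^{tJ} can be computed block-by-block.

M has Jordan form
J =
  [-5,  0,  0]
  [ 0, -2,  1]
  [ 0,  0, -2]
(up to reordering of blocks).

Per-block formulas:
  For a 2×2 Jordan block J_2(-2): exp(t · J_2(-2)) = e^(-2t)·(I + t·N), where N is the 2×2 nilpotent shift.
  For a 1×1 block at λ = -5: exp(t · [-5]) = [e^(-5t)].

After assembling e^{tJ} and conjugating by P, we get:

e^{tM} =
  [-t*exp(-2*t) + exp(-2*t), -t*exp(-2*t) + 3*exp(-2*t) - 3*exp(-5*t), 2*t*exp(-2*t) - 3*exp(-2*t) + 3*exp(-5*t)]
  [-t*exp(-2*t), -t*exp(-2*t) + 2*exp(-2*t) - exp(-5*t), 2*t*exp(-2*t) - exp(-2*t) + exp(-5*t)]
  [-t*exp(-2*t), -t*exp(-2*t) + 2*exp(-2*t) - 2*exp(-5*t), 2*t*exp(-2*t) - exp(-2*t) + 2*exp(-5*t)]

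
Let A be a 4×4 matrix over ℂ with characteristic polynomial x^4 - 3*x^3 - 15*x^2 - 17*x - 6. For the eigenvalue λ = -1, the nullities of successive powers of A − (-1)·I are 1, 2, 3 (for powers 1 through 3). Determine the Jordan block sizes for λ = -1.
Block sizes for λ = -1: [3]

From the dimensions of kernels of powers, the number of Jordan blocks of size at least j is d_j − d_{j−1} where d_j = dim ker(N^j) (with d_0 = 0). Computing the differences gives [1, 1, 1].
The number of blocks of size exactly k is (#blocks of size ≥ k) − (#blocks of size ≥ k + 1), so the partition is: 1 block(s) of size 3.
In nonincreasing order the block sizes are [3].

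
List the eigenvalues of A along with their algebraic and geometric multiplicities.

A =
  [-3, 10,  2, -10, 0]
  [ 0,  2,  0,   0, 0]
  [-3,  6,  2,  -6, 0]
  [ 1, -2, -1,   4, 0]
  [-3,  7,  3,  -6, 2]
λ = -1: alg = 1, geom = 1; λ = 2: alg = 4, geom = 2

Step 1 — factor the characteristic polynomial to read off the algebraic multiplicities:
  χ_A(x) = (x - 2)^4*(x + 1)

Step 2 — compute geometric multiplicities via the rank-nullity identity g(λ) = n − rank(A − λI):
  rank(A − (-1)·I) = 4, so dim ker(A − (-1)·I) = n − 4 = 1
  rank(A − (2)·I) = 3, so dim ker(A − (2)·I) = n − 3 = 2

Summary:
  λ = -1: algebraic multiplicity = 1, geometric multiplicity = 1
  λ = 2: algebraic multiplicity = 4, geometric multiplicity = 2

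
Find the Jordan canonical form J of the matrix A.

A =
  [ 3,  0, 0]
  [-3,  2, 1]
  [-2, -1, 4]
J_3(3)

The characteristic polynomial is
  det(x·I − A) = x^3 - 9*x^2 + 27*x - 27 = (x - 3)^3

Eigenvalues and multiplicities (the geometric multiplicity of λ is n − rank(A − λI), which equals the number of Jordan blocks for λ):
  λ = 3: algebraic multiplicity = 3, geometric multiplicity = 1

Determining the block sizes for each eigenvalue:
  λ = 3: one block (gm = 1), so the single block has size am = 3 → block sizes [3]

Assembling the blocks gives a Jordan form
J =
  [3, 1, 0]
  [0, 3, 1]
  [0, 0, 3]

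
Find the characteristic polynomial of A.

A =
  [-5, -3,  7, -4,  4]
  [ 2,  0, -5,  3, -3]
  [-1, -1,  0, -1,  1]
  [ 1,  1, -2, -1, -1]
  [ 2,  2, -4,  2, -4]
x^5 + 10*x^4 + 40*x^3 + 80*x^2 + 80*x + 32

Expanding det(x·I − A) (e.g. by cofactor expansion or by noting that A is similar to its Jordan form J, which has the same characteristic polynomial as A) gives
  χ_A(x) = x^5 + 10*x^4 + 40*x^3 + 80*x^2 + 80*x + 32
which factors as (x + 2)^5. The eigenvalues (with algebraic multiplicities) are λ = -2 with multiplicity 5.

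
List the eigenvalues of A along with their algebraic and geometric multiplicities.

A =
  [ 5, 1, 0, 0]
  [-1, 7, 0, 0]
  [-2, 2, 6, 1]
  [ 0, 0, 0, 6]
λ = 6: alg = 4, geom = 2

Step 1 — factor the characteristic polynomial to read off the algebraic multiplicities:
  χ_A(x) = (x - 6)^4

Step 2 — compute geometric multiplicities via the rank-nullity identity g(λ) = n − rank(A − λI):
  rank(A − (6)·I) = 2, so dim ker(A − (6)·I) = n − 2 = 2

Summary:
  λ = 6: algebraic multiplicity = 4, geometric multiplicity = 2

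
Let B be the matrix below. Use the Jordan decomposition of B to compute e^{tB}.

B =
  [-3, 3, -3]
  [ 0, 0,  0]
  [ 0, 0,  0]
e^{tB} =
  [exp(-3*t), 1 - exp(-3*t), -1 + exp(-3*t)]
  [0, 1, 0]
  [0, 0, 1]

Strategy: write B = P · J · P⁻¹ where J is a Jordan canonical form, so e^{tB} = P · e^{tJ} · P⁻¹, and e^{tJ} can be computed block-by-block.

B has Jordan form
J =
  [-3, 0, 0]
  [ 0, 0, 0]
  [ 0, 0, 0]
(up to reordering of blocks).

Per-block formulas:
  For a 1×1 block at λ = -3: exp(t · [-3]) = [e^(-3t)].
  For a 1×1 block at λ = 0: exp(t · [0]) = [e^(0t)].

After assembling e^{tJ} and conjugating by P, we get:

e^{tB} =
  [exp(-3*t), 1 - exp(-3*t), -1 + exp(-3*t)]
  [0, 1, 0]
  [0, 0, 1]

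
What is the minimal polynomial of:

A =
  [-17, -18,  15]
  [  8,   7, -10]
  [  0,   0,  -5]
x^2 + 10*x + 25

The characteristic polynomial is χ_A(x) = (x + 5)^3, so the eigenvalues are known. The minimal polynomial is
  m_A(x) = Π_λ (x − λ)^{k_λ}
where k_λ is the size of the *largest* Jordan block for λ (equivalently, the smallest k with (A − λI)^k v = 0 for every generalised eigenvector v of λ).

  λ = -5: largest Jordan block has size 2, contributing (x + 5)^2

So m_A(x) = (x + 5)^2 = x^2 + 10*x + 25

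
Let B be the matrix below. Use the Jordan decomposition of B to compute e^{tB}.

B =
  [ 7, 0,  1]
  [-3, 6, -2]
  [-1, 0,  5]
e^{tB} =
  [t*exp(6*t) + exp(6*t), 0, t*exp(6*t)]
  [-t^2*exp(6*t)/2 - 3*t*exp(6*t), exp(6*t), -t^2*exp(6*t)/2 - 2*t*exp(6*t)]
  [-t*exp(6*t), 0, -t*exp(6*t) + exp(6*t)]

Strategy: write B = P · J · P⁻¹ where J is a Jordan canonical form, so e^{tB} = P · e^{tJ} · P⁻¹, and e^{tJ} can be computed block-by-block.

B has Jordan form
J =
  [6, 1, 0]
  [0, 6, 1]
  [0, 0, 6]
(up to reordering of blocks).

Per-block formulas:
  For a 3×3 Jordan block J_3(6): exp(t · J_3(6)) = e^(6t)·(I + t·N + (t^2/2)·N^2), where N is the 3×3 nilpotent shift.

After assembling e^{tJ} and conjugating by P, we get:

e^{tB} =
  [t*exp(6*t) + exp(6*t), 0, t*exp(6*t)]
  [-t^2*exp(6*t)/2 - 3*t*exp(6*t), exp(6*t), -t^2*exp(6*t)/2 - 2*t*exp(6*t)]
  [-t*exp(6*t), 0, -t*exp(6*t) + exp(6*t)]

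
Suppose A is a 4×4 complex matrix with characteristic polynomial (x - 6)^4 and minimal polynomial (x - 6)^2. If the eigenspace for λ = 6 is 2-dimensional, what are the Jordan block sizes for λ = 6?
Block sizes for λ = 6: [2, 2]

Step 1 — from the characteristic polynomial, algebraic multiplicity of λ = 6 is 4. From dim ker(A − (6)·I) = 2, there are exactly 2 Jordan blocks for λ = 6.
Step 2 — from the minimal polynomial, the factor (x − 6)^2 tells us the largest block for λ = 6 has size 2.
Step 3 — with total size 4, 2 blocks, and largest block 2, the block sizes (in nonincreasing order) are [2, 2].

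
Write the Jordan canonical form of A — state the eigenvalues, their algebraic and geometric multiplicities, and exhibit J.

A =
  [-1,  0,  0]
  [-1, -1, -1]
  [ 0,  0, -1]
J_2(-1) ⊕ J_1(-1)

The characteristic polynomial is
  det(x·I − A) = x^3 + 3*x^2 + 3*x + 1 = (x + 1)^3

Eigenvalues and multiplicities (the geometric multiplicity of λ is n − rank(A − λI), which equals the number of Jordan blocks for λ):
  λ = -1: algebraic multiplicity = 3, geometric multiplicity = 2

Determining the block sizes for each eigenvalue:
  λ = -1: 2 blocks summing to 3 forces exactly one block of size 2 and the rest size 1 → block sizes [2, 1]

Assembling the blocks gives a Jordan form
J =
  [-1,  1,  0]
  [ 0, -1,  0]
  [ 0,  0, -1]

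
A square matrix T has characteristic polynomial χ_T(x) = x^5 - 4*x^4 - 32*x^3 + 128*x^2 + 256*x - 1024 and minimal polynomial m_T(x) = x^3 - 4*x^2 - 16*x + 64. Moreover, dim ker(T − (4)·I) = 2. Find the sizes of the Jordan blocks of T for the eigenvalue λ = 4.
Block sizes for λ = 4: [2, 1]

Step 1 — from the characteristic polynomial, algebraic multiplicity of λ = 4 is 3. From dim ker(T − (4)·I) = 2, there are exactly 2 Jordan blocks for λ = 4.
Step 2 — from the minimal polynomial, the factor (x − 4)^2 tells us the largest block for λ = 4 has size 2.
Step 3 — with total size 3, 2 blocks, and largest block 2, the block sizes (in nonincreasing order) are [2, 1].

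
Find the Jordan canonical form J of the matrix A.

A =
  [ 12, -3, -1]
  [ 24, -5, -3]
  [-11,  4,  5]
J_3(4)

The characteristic polynomial is
  det(x·I − A) = x^3 - 12*x^2 + 48*x - 64 = (x - 4)^3

Eigenvalues and multiplicities (the geometric multiplicity of λ is n − rank(A − λI), which equals the number of Jordan blocks for λ):
  λ = 4: algebraic multiplicity = 3, geometric multiplicity = 1

Determining the block sizes for each eigenvalue:
  λ = 4: one block (gm = 1), so the single block has size am = 3 → block sizes [3]

Assembling the blocks gives a Jordan form
J =
  [4, 1, 0]
  [0, 4, 1]
  [0, 0, 4]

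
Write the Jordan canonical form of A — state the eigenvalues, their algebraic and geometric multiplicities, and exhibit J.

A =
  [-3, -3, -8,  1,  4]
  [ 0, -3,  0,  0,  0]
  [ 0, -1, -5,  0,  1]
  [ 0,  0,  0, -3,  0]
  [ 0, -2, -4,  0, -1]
J_2(-3) ⊕ J_2(-3) ⊕ J_1(-3)

The characteristic polynomial is
  det(x·I − A) = x^5 + 15*x^4 + 90*x^3 + 270*x^2 + 405*x + 243 = (x + 3)^5

Eigenvalues and multiplicities (the geometric multiplicity of λ is n − rank(A − λI), which equals the number of Jordan blocks for λ):
  λ = -3: algebraic multiplicity = 5, geometric multiplicity = 3

Determining the block sizes for each eigenvalue:
  λ = -3: with am = 5 and gm = 3, the partition is not yet determined (e.g. several partitions of 5 into 3 parts exist). Let N = A − (-3)·I. Computing rank(N^1) = 2, rank(N^2) = 0; the number of blocks of size ≥ j is rank(N^{j−1}) − rank(N^j), giving [3, 2]. So we have 2 block(s) of size 2, 1 block(s) of size 1 → block sizes [2, 2, 1]

Assembling the blocks gives a Jordan form
J =
  [-3,  1,  0,  0,  0]
  [ 0, -3,  0,  0,  0]
  [ 0,  0, -3,  1,  0]
  [ 0,  0,  0, -3,  0]
  [ 0,  0,  0,  0, -3]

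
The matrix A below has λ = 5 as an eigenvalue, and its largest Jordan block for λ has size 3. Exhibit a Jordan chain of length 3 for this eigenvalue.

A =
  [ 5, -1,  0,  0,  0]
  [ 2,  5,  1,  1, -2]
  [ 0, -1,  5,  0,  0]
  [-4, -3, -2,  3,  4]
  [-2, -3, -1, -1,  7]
A Jordan chain for λ = 5 of length 3:
v_1 = (-2, 0, -2, -6, -6)ᵀ
v_2 = (0, 2, 0, -4, -2)ᵀ
v_3 = (1, 0, 0, 0, 0)ᵀ

Let N = A − (5)·I. We want v_3 with N^3 v_3 = 0 but N^2 v_3 ≠ 0; then v_{j-1} := N · v_j for j = 3, …, 2.

Pick v_3 = (1, 0, 0, 0, 0)ᵀ.
Then v_2 = N · v_3 = (0, 2, 0, -4, -2)ᵀ.
Then v_1 = N · v_2 = (-2, 0, -2, -6, -6)ᵀ.

Sanity check: (A − (5)·I) v_1 = (0, 0, 0, 0, 0)ᵀ = 0. ✓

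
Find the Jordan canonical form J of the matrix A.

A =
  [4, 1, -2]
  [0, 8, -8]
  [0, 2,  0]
J_2(4) ⊕ J_1(4)

The characteristic polynomial is
  det(x·I − A) = x^3 - 12*x^2 + 48*x - 64 = (x - 4)^3

Eigenvalues and multiplicities (the geometric multiplicity of λ is n − rank(A − λI), which equals the number of Jordan blocks for λ):
  λ = 4: algebraic multiplicity = 3, geometric multiplicity = 2

Determining the block sizes for each eigenvalue:
  λ = 4: 2 blocks summing to 3 forces exactly one block of size 2 and the rest size 1 → block sizes [2, 1]

Assembling the blocks gives a Jordan form
J =
  [4, 1, 0]
  [0, 4, 0]
  [0, 0, 4]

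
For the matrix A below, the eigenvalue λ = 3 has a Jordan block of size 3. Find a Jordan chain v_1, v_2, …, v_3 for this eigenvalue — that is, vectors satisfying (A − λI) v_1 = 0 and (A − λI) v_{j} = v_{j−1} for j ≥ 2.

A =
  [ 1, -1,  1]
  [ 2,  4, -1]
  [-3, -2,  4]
A Jordan chain for λ = 3 of length 3:
v_1 = (-1, 1, -1)ᵀ
v_2 = (-2, 2, -3)ᵀ
v_3 = (1, 0, 0)ᵀ

Let N = A − (3)·I. We want v_3 with N^3 v_3 = 0 but N^2 v_3 ≠ 0; then v_{j-1} := N · v_j for j = 3, …, 2.

Pick v_3 = (1, 0, 0)ᵀ.
Then v_2 = N · v_3 = (-2, 2, -3)ᵀ.
Then v_1 = N · v_2 = (-1, 1, -1)ᵀ.

Sanity check: (A − (3)·I) v_1 = (0, 0, 0)ᵀ = 0. ✓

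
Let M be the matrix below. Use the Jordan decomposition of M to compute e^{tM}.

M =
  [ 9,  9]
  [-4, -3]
e^{tM} =
  [6*t*exp(3*t) + exp(3*t), 9*t*exp(3*t)]
  [-4*t*exp(3*t), -6*t*exp(3*t) + exp(3*t)]

Strategy: write M = P · J · P⁻¹ where J is a Jordan canonical form, so e^{tM} = P · e^{tJ} · P⁻¹, and e^{tJ} can be computed block-by-block.

M has Jordan form
J =
  [3, 1]
  [0, 3]
(up to reordering of blocks).

Per-block formulas:
  For a 2×2 Jordan block J_2(3): exp(t · J_2(3)) = e^(3t)·(I + t·N), where N is the 2×2 nilpotent shift.

After assembling e^{tJ} and conjugating by P, we get:

e^{tM} =
  [6*t*exp(3*t) + exp(3*t), 9*t*exp(3*t)]
  [-4*t*exp(3*t), -6*t*exp(3*t) + exp(3*t)]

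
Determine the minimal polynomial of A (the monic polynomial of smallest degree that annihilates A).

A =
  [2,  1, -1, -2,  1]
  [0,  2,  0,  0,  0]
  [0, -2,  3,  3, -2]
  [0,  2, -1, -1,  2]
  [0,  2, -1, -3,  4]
x^2 - 4*x + 4

The characteristic polynomial is χ_A(x) = (x - 2)^5, so the eigenvalues are known. The minimal polynomial is
  m_A(x) = Π_λ (x − λ)^{k_λ}
where k_λ is the size of the *largest* Jordan block for λ (equivalently, the smallest k with (A − λI)^k v = 0 for every generalised eigenvector v of λ).

  λ = 2: largest Jordan block has size 2, contributing (x − 2)^2

So m_A(x) = (x - 2)^2 = x^2 - 4*x + 4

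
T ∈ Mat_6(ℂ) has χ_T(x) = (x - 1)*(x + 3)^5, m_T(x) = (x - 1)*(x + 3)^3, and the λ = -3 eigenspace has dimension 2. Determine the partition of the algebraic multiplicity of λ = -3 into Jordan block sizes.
Block sizes for λ = -3: [3, 2]

Step 1 — from the characteristic polynomial, algebraic multiplicity of λ = -3 is 5. From dim ker(T − (-3)·I) = 2, there are exactly 2 Jordan blocks for λ = -3.
Step 2 — from the minimal polynomial, the factor (x + 3)^3 tells us the largest block for λ = -3 has size 3.
Step 3 — with total size 5, 2 blocks, and largest block 3, the block sizes (in nonincreasing order) are [3, 2].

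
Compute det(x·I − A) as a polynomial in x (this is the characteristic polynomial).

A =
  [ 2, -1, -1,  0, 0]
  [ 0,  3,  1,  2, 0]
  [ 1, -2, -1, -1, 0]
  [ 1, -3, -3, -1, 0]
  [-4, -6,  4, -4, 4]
x^5 - 7*x^4 + 15*x^3 - 13*x^2 + 4*x

Expanding det(x·I − A) (e.g. by cofactor expansion or by noting that A is similar to its Jordan form J, which has the same characteristic polynomial as A) gives
  χ_A(x) = x^5 - 7*x^4 + 15*x^3 - 13*x^2 + 4*x
which factors as x*(x - 4)*(x - 1)^3. The eigenvalues (with algebraic multiplicities) are λ = 0 with multiplicity 1, λ = 1 with multiplicity 3, λ = 4 with multiplicity 1.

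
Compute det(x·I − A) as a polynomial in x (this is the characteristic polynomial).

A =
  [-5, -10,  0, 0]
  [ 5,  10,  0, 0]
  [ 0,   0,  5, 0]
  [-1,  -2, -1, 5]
x^4 - 15*x^3 + 75*x^2 - 125*x

Expanding det(x·I − A) (e.g. by cofactor expansion or by noting that A is similar to its Jordan form J, which has the same characteristic polynomial as A) gives
  χ_A(x) = x^4 - 15*x^3 + 75*x^2 - 125*x
which factors as x*(x - 5)^3. The eigenvalues (with algebraic multiplicities) are λ = 0 with multiplicity 1, λ = 5 with multiplicity 3.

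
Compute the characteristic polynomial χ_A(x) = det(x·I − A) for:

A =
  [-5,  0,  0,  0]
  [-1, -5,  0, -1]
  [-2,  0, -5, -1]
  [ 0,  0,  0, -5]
x^4 + 20*x^3 + 150*x^2 + 500*x + 625

Expanding det(x·I − A) (e.g. by cofactor expansion or by noting that A is similar to its Jordan form J, which has the same characteristic polynomial as A) gives
  χ_A(x) = x^4 + 20*x^3 + 150*x^2 + 500*x + 625
which factors as (x + 5)^4. The eigenvalues (with algebraic multiplicities) are λ = -5 with multiplicity 4.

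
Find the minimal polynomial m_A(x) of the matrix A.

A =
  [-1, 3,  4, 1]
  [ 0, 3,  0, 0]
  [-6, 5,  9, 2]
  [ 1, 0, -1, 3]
x^4 - 14*x^3 + 73*x^2 - 168*x + 144

The characteristic polynomial is χ_A(x) = (x - 4)^2*(x - 3)^2, so the eigenvalues are known. The minimal polynomial is
  m_A(x) = Π_λ (x − λ)^{k_λ}
where k_λ is the size of the *largest* Jordan block for λ (equivalently, the smallest k with (A − λI)^k v = 0 for every generalised eigenvector v of λ).

  λ = 3: largest Jordan block has size 2, contributing (x − 3)^2
  λ = 4: largest Jordan block has size 2, contributing (x − 4)^2

So m_A(x) = (x - 4)^2*(x - 3)^2 = x^4 - 14*x^3 + 73*x^2 - 168*x + 144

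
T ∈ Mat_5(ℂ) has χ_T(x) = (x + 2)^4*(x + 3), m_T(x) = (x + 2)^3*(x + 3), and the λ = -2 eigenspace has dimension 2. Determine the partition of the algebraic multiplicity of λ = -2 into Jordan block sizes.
Block sizes for λ = -2: [3, 1]

Step 1 — from the characteristic polynomial, algebraic multiplicity of λ = -2 is 4. From dim ker(T − (-2)·I) = 2, there are exactly 2 Jordan blocks for λ = -2.
Step 2 — from the minimal polynomial, the factor (x + 2)^3 tells us the largest block for λ = -2 has size 3.
Step 3 — with total size 4, 2 blocks, and largest block 3, the block sizes (in nonincreasing order) are [3, 1].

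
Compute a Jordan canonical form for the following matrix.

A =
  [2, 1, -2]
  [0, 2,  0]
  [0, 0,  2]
J_2(2) ⊕ J_1(2)

The characteristic polynomial is
  det(x·I − A) = x^3 - 6*x^2 + 12*x - 8 = (x - 2)^3

Eigenvalues and multiplicities (the geometric multiplicity of λ is n − rank(A − λI), which equals the number of Jordan blocks for λ):
  λ = 2: algebraic multiplicity = 3, geometric multiplicity = 2

Determining the block sizes for each eigenvalue:
  λ = 2: 2 blocks summing to 3 forces exactly one block of size 2 and the rest size 1 → block sizes [2, 1]

Assembling the blocks gives a Jordan form
J =
  [2, 1, 0]
  [0, 2, 0]
  [0, 0, 2]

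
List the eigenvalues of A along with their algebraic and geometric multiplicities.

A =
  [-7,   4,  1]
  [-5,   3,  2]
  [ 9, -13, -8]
λ = -4: alg = 3, geom = 1

Step 1 — factor the characteristic polynomial to read off the algebraic multiplicities:
  χ_A(x) = (x + 4)^3

Step 2 — compute geometric multiplicities via the rank-nullity identity g(λ) = n − rank(A − λI):
  rank(A − (-4)·I) = 2, so dim ker(A − (-4)·I) = n − 2 = 1

Summary:
  λ = -4: algebraic multiplicity = 3, geometric multiplicity = 1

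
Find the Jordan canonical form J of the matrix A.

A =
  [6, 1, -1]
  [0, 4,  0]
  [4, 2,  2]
J_2(4) ⊕ J_1(4)

The characteristic polynomial is
  det(x·I − A) = x^3 - 12*x^2 + 48*x - 64 = (x - 4)^3

Eigenvalues and multiplicities (the geometric multiplicity of λ is n − rank(A − λI), which equals the number of Jordan blocks for λ):
  λ = 4: algebraic multiplicity = 3, geometric multiplicity = 2

Determining the block sizes for each eigenvalue:
  λ = 4: 2 blocks summing to 3 forces exactly one block of size 2 and the rest size 1 → block sizes [2, 1]

Assembling the blocks gives a Jordan form
J =
  [4, 1, 0]
  [0, 4, 0]
  [0, 0, 4]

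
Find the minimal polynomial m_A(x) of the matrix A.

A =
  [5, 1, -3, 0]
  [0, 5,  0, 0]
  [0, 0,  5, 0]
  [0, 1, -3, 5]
x^2 - 10*x + 25

The characteristic polynomial is χ_A(x) = (x - 5)^4, so the eigenvalues are known. The minimal polynomial is
  m_A(x) = Π_λ (x − λ)^{k_λ}
where k_λ is the size of the *largest* Jordan block for λ (equivalently, the smallest k with (A − λI)^k v = 0 for every generalised eigenvector v of λ).

  λ = 5: largest Jordan block has size 2, contributing (x − 5)^2

So m_A(x) = (x - 5)^2 = x^2 - 10*x + 25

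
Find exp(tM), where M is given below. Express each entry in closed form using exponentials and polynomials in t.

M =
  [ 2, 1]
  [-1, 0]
e^{tM} =
  [t*exp(t) + exp(t), t*exp(t)]
  [-t*exp(t), -t*exp(t) + exp(t)]

Strategy: write M = P · J · P⁻¹ where J is a Jordan canonical form, so e^{tM} = P · e^{tJ} · P⁻¹, and e^{tJ} can be computed block-by-block.

M has Jordan form
J =
  [1, 1]
  [0, 1]
(up to reordering of blocks).

Per-block formulas:
  For a 2×2 Jordan block J_2(1): exp(t · J_2(1)) = e^(1t)·(I + t·N), where N is the 2×2 nilpotent shift.

After assembling e^{tJ} and conjugating by P, we get:

e^{tM} =
  [t*exp(t) + exp(t), t*exp(t)]
  [-t*exp(t), -t*exp(t) + exp(t)]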